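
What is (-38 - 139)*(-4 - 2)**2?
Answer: -6372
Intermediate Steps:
(-38 - 139)*(-4 - 2)**2 = -177*(-6)**2 = -177*36 = -6372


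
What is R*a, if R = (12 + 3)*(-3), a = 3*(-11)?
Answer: 1485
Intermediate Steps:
a = -33
R = -45 (R = 15*(-3) = -45)
R*a = -45*(-33) = 1485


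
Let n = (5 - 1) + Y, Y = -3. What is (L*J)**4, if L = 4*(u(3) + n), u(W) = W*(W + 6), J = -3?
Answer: 12745506816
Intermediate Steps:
n = 1 (n = (5 - 1) - 3 = 4 - 3 = 1)
u(W) = W*(6 + W)
L = 112 (L = 4*(3*(6 + 3) + 1) = 4*(3*9 + 1) = 4*(27 + 1) = 4*28 = 112)
(L*J)**4 = (112*(-3))**4 = (-336)**4 = 12745506816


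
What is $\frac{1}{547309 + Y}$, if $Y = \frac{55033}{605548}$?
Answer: $\frac{605548}{331421925365} \approx 1.8271 \cdot 10^{-6}$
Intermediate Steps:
$Y = \frac{55033}{605548}$ ($Y = 55033 \cdot \frac{1}{605548} = \frac{55033}{605548} \approx 0.090881$)
$\frac{1}{547309 + Y} = \frac{1}{547309 + \frac{55033}{605548}} = \frac{1}{\frac{331421925365}{605548}} = \frac{605548}{331421925365}$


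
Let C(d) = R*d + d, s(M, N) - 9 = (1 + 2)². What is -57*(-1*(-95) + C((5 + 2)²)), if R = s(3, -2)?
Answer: -58482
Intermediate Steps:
s(M, N) = 18 (s(M, N) = 9 + (1 + 2)² = 9 + 3² = 9 + 9 = 18)
R = 18
C(d) = 19*d (C(d) = 18*d + d = 19*d)
-57*(-1*(-95) + C((5 + 2)²)) = -57*(-1*(-95) + 19*(5 + 2)²) = -57*(95 + 19*7²) = -57*(95 + 19*49) = -57*(95 + 931) = -57*1026 = -58482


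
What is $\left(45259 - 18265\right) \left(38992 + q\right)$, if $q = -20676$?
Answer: $494422104$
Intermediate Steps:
$\left(45259 - 18265\right) \left(38992 + q\right) = \left(45259 - 18265\right) \left(38992 - 20676\right) = 26994 \cdot 18316 = 494422104$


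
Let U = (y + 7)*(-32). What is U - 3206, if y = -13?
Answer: -3014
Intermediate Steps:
U = 192 (U = (-13 + 7)*(-32) = -6*(-32) = 192)
U - 3206 = 192 - 3206 = -3014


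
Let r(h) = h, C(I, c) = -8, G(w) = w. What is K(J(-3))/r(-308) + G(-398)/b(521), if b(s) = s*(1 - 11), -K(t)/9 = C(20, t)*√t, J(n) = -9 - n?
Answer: 199/2605 - 18*I*√6/77 ≈ 0.076392 - 0.57261*I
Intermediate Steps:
K(t) = 72*√t (K(t) = -(-72)*√t = 72*√t)
b(s) = -10*s (b(s) = s*(-10) = -10*s)
K(J(-3))/r(-308) + G(-398)/b(521) = (72*√(-9 - 1*(-3)))/(-308) - 398/((-10*521)) = (72*√(-9 + 3))*(-1/308) - 398/(-5210) = (72*√(-6))*(-1/308) - 398*(-1/5210) = (72*(I*√6))*(-1/308) + 199/2605 = (72*I*√6)*(-1/308) + 199/2605 = -18*I*√6/77 + 199/2605 = 199/2605 - 18*I*√6/77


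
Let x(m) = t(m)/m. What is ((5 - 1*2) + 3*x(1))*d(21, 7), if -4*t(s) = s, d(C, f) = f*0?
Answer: 0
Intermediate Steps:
d(C, f) = 0
t(s) = -s/4
x(m) = -1/4 (x(m) = (-m/4)/m = -1/4)
((5 - 1*2) + 3*x(1))*d(21, 7) = ((5 - 1*2) + 3*(-1/4))*0 = ((5 - 2) - 3/4)*0 = (3 - 3/4)*0 = (9/4)*0 = 0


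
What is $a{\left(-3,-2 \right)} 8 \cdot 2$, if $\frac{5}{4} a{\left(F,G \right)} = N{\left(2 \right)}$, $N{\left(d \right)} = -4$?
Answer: $- \frac{256}{5} \approx -51.2$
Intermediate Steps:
$a{\left(F,G \right)} = - \frac{16}{5}$ ($a{\left(F,G \right)} = \frac{4}{5} \left(-4\right) = - \frac{16}{5}$)
$a{\left(-3,-2 \right)} 8 \cdot 2 = \left(- \frac{16}{5}\right) 8 \cdot 2 = \left(- \frac{128}{5}\right) 2 = - \frac{256}{5}$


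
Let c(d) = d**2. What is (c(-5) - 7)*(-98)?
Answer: -1764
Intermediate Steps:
(c(-5) - 7)*(-98) = ((-5)**2 - 7)*(-98) = (25 - 7)*(-98) = 18*(-98) = -1764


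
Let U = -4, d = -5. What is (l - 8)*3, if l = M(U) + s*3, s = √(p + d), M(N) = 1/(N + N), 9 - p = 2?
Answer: -195/8 + 9*√2 ≈ -11.647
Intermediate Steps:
p = 7 (p = 9 - 1*2 = 9 - 2 = 7)
M(N) = 1/(2*N)
s = √2 (s = √(7 - 5) = √2 ≈ 1.4142)
l = -⅛ + 3*√2 (l = (½)/(-4) + √2*3 = (½)*(-¼) + 3*√2 = -⅛ + 3*√2 ≈ 4.1176)
(l - 8)*3 = ((-⅛ + 3*√2) - 8)*3 = (-65/8 + 3*√2)*3 = -195/8 + 9*√2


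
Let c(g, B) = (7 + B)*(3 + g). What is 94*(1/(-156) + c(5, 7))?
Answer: 821137/78 ≈ 10527.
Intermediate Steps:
c(g, B) = (3 + g)*(7 + B)
94*(1/(-156) + c(5, 7)) = 94*(1/(-156) + (21 + 3*7 + 7*5 + 7*5)) = 94*(-1/156 + (21 + 21 + 35 + 35)) = 94*(-1/156 + 112) = 94*(17471/156) = 821137/78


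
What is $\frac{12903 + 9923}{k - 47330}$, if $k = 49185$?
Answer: $\frac{22826}{1855} \approx 12.305$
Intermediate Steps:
$\frac{12903 + 9923}{k - 47330} = \frac{12903 + 9923}{49185 - 47330} = \frac{22826}{1855}$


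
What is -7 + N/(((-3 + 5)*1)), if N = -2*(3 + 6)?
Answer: -16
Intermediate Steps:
N = -18 (N = -2*9 = -18)
-7 + N/(((-3 + 5)*1)) = -7 - 18/(-3 + 5) = -7 - 18/(2*1) = -7 - 18/2 = -7 - 18*½ = -7 - 9 = -16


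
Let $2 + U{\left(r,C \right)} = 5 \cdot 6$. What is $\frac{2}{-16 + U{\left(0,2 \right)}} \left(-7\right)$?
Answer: $- \frac{7}{6} \approx -1.1667$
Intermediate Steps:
$U{\left(r,C \right)} = 28$ ($U{\left(r,C \right)} = -2 + 5 \cdot 6 = -2 + 30 = 28$)
$\frac{2}{-16 + U{\left(0,2 \right)}} \left(-7\right) = \frac{2}{-16 + 28} \left(-7\right) = \frac{2}{12} \left(-7\right) = 2 \cdot \frac{1}{12} \left(-7\right) = \frac{1}{6} \left(-7\right) = - \frac{7}{6}$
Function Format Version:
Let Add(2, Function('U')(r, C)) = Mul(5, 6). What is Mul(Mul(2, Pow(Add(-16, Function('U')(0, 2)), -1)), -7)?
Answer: Rational(-7, 6) ≈ -1.1667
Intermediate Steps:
Function('U')(r, C) = 28 (Function('U')(r, C) = Add(-2, Mul(5, 6)) = Add(-2, 30) = 28)
Mul(Mul(2, Pow(Add(-16, Function('U')(0, 2)), -1)), -7) = Mul(Mul(2, Pow(Add(-16, 28), -1)), -7) = Mul(Mul(2, Pow(12, -1)), -7) = Mul(Mul(2, Rational(1, 12)), -7) = Mul(Rational(1, 6), -7) = Rational(-7, 6)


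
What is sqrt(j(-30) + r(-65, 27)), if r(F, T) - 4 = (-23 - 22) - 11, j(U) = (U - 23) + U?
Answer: 3*I*sqrt(15) ≈ 11.619*I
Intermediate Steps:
j(U) = -23 + 2*U (j(U) = (-23 + U) + U = -23 + 2*U)
r(F, T) = -52 (r(F, T) = 4 + ((-23 - 22) - 11) = 4 + (-45 - 11) = 4 - 56 = -52)
sqrt(j(-30) + r(-65, 27)) = sqrt((-23 + 2*(-30)) - 52) = sqrt((-23 - 60) - 52) = sqrt(-83 - 52) = sqrt(-135) = 3*I*sqrt(15)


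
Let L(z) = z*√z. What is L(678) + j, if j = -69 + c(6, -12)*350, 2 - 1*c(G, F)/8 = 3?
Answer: -2869 + 678*√678 ≈ 14785.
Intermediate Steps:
c(G, F) = -8 (c(G, F) = 16 - 8*3 = 16 - 24 = -8)
L(z) = z^(3/2)
j = -2869 (j = -69 - 8*350 = -69 - 2800 = -2869)
L(678) + j = 678^(3/2) - 2869 = 678*√678 - 2869 = -2869 + 678*√678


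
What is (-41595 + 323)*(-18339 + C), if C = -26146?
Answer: 1835984920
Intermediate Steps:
(-41595 + 323)*(-18339 + C) = (-41595 + 323)*(-18339 - 26146) = -41272*(-44485) = 1835984920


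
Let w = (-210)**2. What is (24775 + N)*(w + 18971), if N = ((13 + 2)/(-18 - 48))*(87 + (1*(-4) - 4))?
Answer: 34351935505/22 ≈ 1.5615e+9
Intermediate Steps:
N = -395/22 (N = (15/(-66))*(87 + (-4 - 4)) = (15*(-1/66))*(87 - 8) = -5/22*79 = -395/22 ≈ -17.955)
w = 44100
(24775 + N)*(w + 18971) = (24775 - 395/22)*(44100 + 18971) = (544655/22)*63071 = 34351935505/22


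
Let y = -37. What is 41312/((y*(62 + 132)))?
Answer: -20656/3589 ≈ -5.7554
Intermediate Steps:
41312/((y*(62 + 132))) = 41312/((-37*(62 + 132))) = 41312/((-37*194)) = 41312/(-7178) = 41312*(-1/7178) = -20656/3589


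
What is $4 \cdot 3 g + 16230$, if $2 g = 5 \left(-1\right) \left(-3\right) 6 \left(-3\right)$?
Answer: $14610$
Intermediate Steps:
$g = -135$ ($g = \frac{5 \left(-1\right) \left(-3\right) 6 \left(-3\right)}{2} = \frac{\left(-5\right) \left(\left(-18\right) \left(-3\right)\right)}{2} = \frac{\left(-5\right) 54}{2} = \frac{1}{2} \left(-270\right) = -135$)
$4 \cdot 3 g + 16230 = 4 \cdot 3 \left(-135\right) + 16230 = 12 \left(-135\right) + 16230 = -1620 + 16230 = 14610$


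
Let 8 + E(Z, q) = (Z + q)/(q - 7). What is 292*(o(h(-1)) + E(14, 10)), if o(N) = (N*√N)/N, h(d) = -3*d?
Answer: 292*√3 ≈ 505.76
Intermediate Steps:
o(N) = √N (o(N) = N^(3/2)/N = √N)
E(Z, q) = -8 + (Z + q)/(-7 + q) (E(Z, q) = -8 + (Z + q)/(q - 7) = -8 + (Z + q)/(-7 + q))
292*(o(h(-1)) + E(14, 10)) = 292*(√(-3*(-1)) + (56 + 14 - 7*10)/(-7 + 10)) = 292*(√3 + (56 + 14 - 70)/3) = 292*(√3 + (⅓)*0) = 292*(√3 + 0) = 292*√3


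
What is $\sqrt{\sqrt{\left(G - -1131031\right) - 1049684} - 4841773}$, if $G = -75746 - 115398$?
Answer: $\sqrt{-4841773 + i \sqrt{109797}} \approx 0.075 + 2200.4 i$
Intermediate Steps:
$G = -191144$
$\sqrt{\sqrt{\left(G - -1131031\right) - 1049684} - 4841773} = \sqrt{\sqrt{\left(-191144 - -1131031\right) - 1049684} - 4841773} = \sqrt{\sqrt{\left(-191144 + 1131031\right) - 1049684} - 4841773} = \sqrt{\sqrt{939887 - 1049684} - 4841773} = \sqrt{\sqrt{-109797} - 4841773} = \sqrt{i \sqrt{109797} - 4841773} = \sqrt{-4841773 + i \sqrt{109797}}$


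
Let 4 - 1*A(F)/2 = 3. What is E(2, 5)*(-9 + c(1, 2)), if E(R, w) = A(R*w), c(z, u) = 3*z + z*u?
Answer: -8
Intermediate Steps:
c(z, u) = 3*z + u*z
A(F) = 2 (A(F) = 8 - 2*3 = 8 - 6 = 2)
E(R, w) = 2
E(2, 5)*(-9 + c(1, 2)) = 2*(-9 + 1*(3 + 2)) = 2*(-9 + 1*5) = 2*(-9 + 5) = 2*(-4) = -8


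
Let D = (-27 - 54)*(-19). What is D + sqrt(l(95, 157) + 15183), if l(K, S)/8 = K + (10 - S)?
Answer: 1539 + sqrt(14767) ≈ 1660.5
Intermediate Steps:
l(K, S) = 80 - 8*S + 8*K (l(K, S) = 8*(K + (10 - S)) = 8*(10 + K - S) = 80 - 8*S + 8*K)
D = 1539 (D = -81*(-19) = 1539)
D + sqrt(l(95, 157) + 15183) = 1539 + sqrt((80 - 8*157 + 8*95) + 15183) = 1539 + sqrt((80 - 1256 + 760) + 15183) = 1539 + sqrt(-416 + 15183) = 1539 + sqrt(14767)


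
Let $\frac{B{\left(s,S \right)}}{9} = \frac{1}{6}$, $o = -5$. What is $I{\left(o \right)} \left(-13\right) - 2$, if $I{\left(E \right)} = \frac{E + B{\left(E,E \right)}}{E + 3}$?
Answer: $- \frac{99}{4} \approx -24.75$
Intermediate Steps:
$B{\left(s,S \right)} = \frac{3}{2}$ ($B{\left(s,S \right)} = \frac{9}{6} = 9 \cdot \frac{1}{6} = \frac{3}{2}$)
$I{\left(E \right)} = \frac{\frac{3}{2} + E}{3 + E}$ ($I{\left(E \right)} = \frac{E + \frac{3}{2}}{E + 3} = \frac{\frac{3}{2} + E}{3 + E}$)
$I{\left(o \right)} \left(-13\right) - 2 = \frac{\frac{3}{2} - 5}{3 - 5} \left(-13\right) - 2 = \frac{1}{-2} \left(- \frac{7}{2}\right) \left(-13\right) - 2 = \left(- \frac{1}{2}\right) \left(- \frac{7}{2}\right) \left(-13\right) - 2 = \frac{7}{4} \left(-13\right) - 2 = - \frac{91}{4} - 2 = - \frac{99}{4}$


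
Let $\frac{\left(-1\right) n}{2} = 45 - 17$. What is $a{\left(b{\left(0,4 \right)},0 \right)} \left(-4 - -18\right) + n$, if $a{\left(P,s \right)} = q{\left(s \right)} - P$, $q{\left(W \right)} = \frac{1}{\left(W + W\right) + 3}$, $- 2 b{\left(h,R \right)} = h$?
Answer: $- \frac{154}{3} \approx -51.333$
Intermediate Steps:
$b{\left(h,R \right)} = - \frac{h}{2}$
$q{\left(W \right)} = \frac{1}{3 + 2 W}$ ($q{\left(W \right)} = \frac{1}{2 W + 3} = \frac{1}{3 + 2 W}$)
$n = -56$ ($n = - 2 \left(45 - 17\right) = \left(-2\right) 28 = -56$)
$a{\left(P,s \right)} = \frac{1}{3 + 2 s} - P$
$a{\left(b{\left(0,4 \right)},0 \right)} \left(-4 - -18\right) + n = \left(\frac{1}{3 + 2 \cdot 0} - \left(- \frac{1}{2}\right) 0\right) \left(-4 - -18\right) - 56 = \left(\frac{1}{3 + 0} - 0\right) \left(-4 + 18\right) - 56 = \left(\frac{1}{3} + 0\right) 14 - 56 = \frac{1}{3} \cdot 14 - 56 = \frac{14}{3} - 56 = - \frac{154}{3}$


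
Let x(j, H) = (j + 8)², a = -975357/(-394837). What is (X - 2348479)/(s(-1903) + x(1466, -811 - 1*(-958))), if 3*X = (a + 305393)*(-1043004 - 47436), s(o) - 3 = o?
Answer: -43829865914599963/857102683512 ≈ -51137.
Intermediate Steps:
s(o) = 3 + o
a = 975357/394837 (a = -975357*(-1/394837) = 975357/394837 ≈ 2.4703)
x(j, H) = (8 + j)²
X = -43828938648197040/394837 (X = ((975357/394837 + 305393)*(-1043004 - 47436))/3 = ((120581431298/394837)*(-1090440))/3 = (⅓)*(-131486815944591120/394837) = -43828938648197040/394837 ≈ -1.1101e+11)
(X - 2348479)/(s(-1903) + x(1466, -811 - 1*(-958))) = (-43828938648197040/394837 - 2348479)/((3 - 1903) + (8 + 1466)²) = -43829865914599963/(394837*(-1900 + 1474²)) = -43829865914599963/(394837*(-1900 + 2172676)) = -43829865914599963/394837/2170776 = -43829865914599963/394837*1/2170776 = -43829865914599963/857102683512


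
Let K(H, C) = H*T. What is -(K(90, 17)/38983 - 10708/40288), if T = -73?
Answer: 170530531/392636776 ≈ 0.43432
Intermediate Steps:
K(H, C) = -73*H (K(H, C) = H*(-73) = -73*H)
-(K(90, 17)/38983 - 10708/40288) = -(-73*90/38983 - 10708/40288) = -(-6570*1/38983 - 10708*1/40288) = -(-6570/38983 - 2677/10072) = -1*(-170530531/392636776) = 170530531/392636776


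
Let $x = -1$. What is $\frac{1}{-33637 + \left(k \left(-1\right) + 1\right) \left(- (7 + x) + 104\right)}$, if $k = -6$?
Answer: $- \frac{1}{32951} \approx -3.0348 \cdot 10^{-5}$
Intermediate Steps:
$\frac{1}{-33637 + \left(k \left(-1\right) + 1\right) \left(- (7 + x) + 104\right)} = \frac{1}{-33637 + \left(\left(-6\right) \left(-1\right) + 1\right) \left(- (7 - 1) + 104\right)} = \frac{1}{-33637 + \left(6 + 1\right) \left(\left(-1\right) 6 + 104\right)} = \frac{1}{-33637 + 7 \left(-6 + 104\right)} = \frac{1}{-33637 + 7 \cdot 98} = \frac{1}{-33637 + 686} = \frac{1}{-32951} = - \frac{1}{32951}$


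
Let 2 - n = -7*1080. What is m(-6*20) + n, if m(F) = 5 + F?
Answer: 7447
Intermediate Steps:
n = 7562 (n = 2 - (-7)*1080 = 2 - 1*(-7560) = 2 + 7560 = 7562)
m(-6*20) + n = (5 - 6*20) + 7562 = (5 - 120) + 7562 = -115 + 7562 = 7447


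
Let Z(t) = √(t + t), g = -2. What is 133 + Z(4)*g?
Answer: 133 - 4*√2 ≈ 127.34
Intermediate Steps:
Z(t) = √2*√t (Z(t) = √(2*t) = √2*√t)
133 + Z(4)*g = 133 + (√2*√4)*(-2) = 133 + (√2*2)*(-2) = 133 + (2*√2)*(-2) = 133 - 4*√2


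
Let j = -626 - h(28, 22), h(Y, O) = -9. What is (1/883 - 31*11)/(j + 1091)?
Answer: -150551/209271 ≈ -0.71941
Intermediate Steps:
j = -617 (j = -626 - 1*(-9) = -626 + 9 = -617)
(1/883 - 31*11)/(j + 1091) = (1/883 - 31*11)/(-617 + 1091) = (1/883 - 341)/474 = -301102/883*1/474 = -150551/209271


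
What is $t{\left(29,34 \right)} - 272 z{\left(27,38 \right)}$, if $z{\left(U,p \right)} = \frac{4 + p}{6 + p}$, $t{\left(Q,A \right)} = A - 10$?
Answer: $- \frac{2592}{11} \approx -235.64$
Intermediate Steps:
$t{\left(Q,A \right)} = -10 + A$
$z{\left(U,p \right)} = \frac{4 + p}{6 + p}$
$t{\left(29,34 \right)} - 272 z{\left(27,38 \right)} = \left(-10 + 34\right) - 272 \frac{4 + 38}{6 + 38} = 24 - 272 \cdot \frac{1}{44} \cdot 42 = 24 - \frac{2856}{11} = - \frac{2592}{11}$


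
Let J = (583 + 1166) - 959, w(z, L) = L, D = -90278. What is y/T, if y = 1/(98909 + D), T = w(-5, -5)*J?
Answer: -1/34092450 ≈ -2.9332e-8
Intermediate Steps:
J = 790 (J = 1749 - 959 = 790)
T = -3950 (T = -5*790 = -3950)
y = 1/8631 (y = 1/(98909 - 90278) = 1/8631 ≈ 0.00011586)
y/T = (1/8631)/(-3950) = (1/8631)*(-1/3950) = -1/34092450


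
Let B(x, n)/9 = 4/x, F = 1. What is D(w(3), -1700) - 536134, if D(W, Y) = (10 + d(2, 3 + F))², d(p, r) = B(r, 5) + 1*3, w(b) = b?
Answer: -535650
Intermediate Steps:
B(x, n) = 36/x (B(x, n) = 9*(4/x) = 36/x)
d(p, r) = 3 + 36/r (d(p, r) = 36/r + 1*3 = 36/r + 3 = 3 + 36/r)
D(W, Y) = 484 (D(W, Y) = (10 + (3 + 36/(3 + 1)))² = (10 + (3 + 36/4))² = (10 + (3 + 36*(¼)))² = (10 + (3 + 9))² = (10 + 12)² = 22² = 484)
D(w(3), -1700) - 536134 = 484 - 536134 = -535650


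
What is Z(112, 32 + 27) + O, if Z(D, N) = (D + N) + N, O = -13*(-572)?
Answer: 7666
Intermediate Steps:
O = 7436
Z(D, N) = D + 2*N
Z(112, 32 + 27) + O = (112 + 2*(32 + 27)) + 7436 = (112 + 2*59) + 7436 = (112 + 118) + 7436 = 230 + 7436 = 7666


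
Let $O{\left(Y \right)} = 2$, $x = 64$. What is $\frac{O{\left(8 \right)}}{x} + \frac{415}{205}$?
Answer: $\frac{2697}{1312} \approx 2.0556$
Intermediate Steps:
$\frac{O{\left(8 \right)}}{x} + \frac{415}{205} = \frac{2}{64} + \frac{415}{205} = 2 \cdot \frac{1}{64} + 415 \cdot \frac{1}{205} = \frac{1}{32} + \frac{83}{41} = \frac{2697}{1312}$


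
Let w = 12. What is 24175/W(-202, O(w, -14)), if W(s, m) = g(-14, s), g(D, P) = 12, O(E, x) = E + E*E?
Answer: 24175/12 ≈ 2014.6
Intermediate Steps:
O(E, x) = E + E²
W(s, m) = 12
24175/W(-202, O(w, -14)) = 24175/12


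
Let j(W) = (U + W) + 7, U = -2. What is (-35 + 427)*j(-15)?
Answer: -3920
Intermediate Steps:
j(W) = 5 + W (j(W) = (-2 + W) + 7 = 5 + W)
(-35 + 427)*j(-15) = (-35 + 427)*(5 - 15) = 392*(-10) = -3920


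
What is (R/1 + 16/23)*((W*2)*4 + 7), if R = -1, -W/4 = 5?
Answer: 1071/23 ≈ 46.565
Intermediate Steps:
W = -20 (W = -4*5 = -20)
(R/1 + 16/23)*((W*2)*4 + 7) = (-1/1 + 16/23)*(-20*2*4 + 7) = (-1*1 + 16*(1/23))*(-40*4 + 7) = (-1 + 16/23)*(-160 + 7) = -7/23*(-153) = 1071/23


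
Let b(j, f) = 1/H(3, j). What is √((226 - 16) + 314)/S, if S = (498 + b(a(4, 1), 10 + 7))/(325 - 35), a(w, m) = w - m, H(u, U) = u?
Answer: 348*√131/299 ≈ 13.321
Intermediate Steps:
b(j, f) = ⅓ (b(j, f) = 1/3 = ⅓)
S = 299/174 (S = (498 + ⅓)/(325 - 35) = (1495/3)/290 = (1495/3)*(1/290) = 299/174 ≈ 1.7184)
√((226 - 16) + 314)/S = √((226 - 16) + 314)/(299/174) = √(210 + 314)*(174/299) = √524*(174/299) = (2*√131)*(174/299) = 348*√131/299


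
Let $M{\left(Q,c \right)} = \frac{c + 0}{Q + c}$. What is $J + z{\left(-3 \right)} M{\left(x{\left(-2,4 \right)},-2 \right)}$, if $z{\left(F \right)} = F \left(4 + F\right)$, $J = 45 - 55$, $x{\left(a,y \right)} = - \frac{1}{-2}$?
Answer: $-14$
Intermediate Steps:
$x{\left(a,y \right)} = \frac{1}{2}$ ($x{\left(a,y \right)} = \left(-1\right) \left(- \frac{1}{2}\right) = \frac{1}{2}$)
$M{\left(Q,c \right)} = \frac{c}{Q + c}$
$J = -10$
$J + z{\left(-3 \right)} M{\left(x{\left(-2,4 \right)},-2 \right)} = -10 + - 3 \left(4 - 3\right) \left(- \frac{2}{\frac{1}{2} - 2}\right) = -10 + \left(-3\right) 1 \left(- \frac{2}{- \frac{3}{2}}\right) = -10 - 3 \left(\left(-2\right) \left(- \frac{2}{3}\right)\right) = -10 - 4 = -14$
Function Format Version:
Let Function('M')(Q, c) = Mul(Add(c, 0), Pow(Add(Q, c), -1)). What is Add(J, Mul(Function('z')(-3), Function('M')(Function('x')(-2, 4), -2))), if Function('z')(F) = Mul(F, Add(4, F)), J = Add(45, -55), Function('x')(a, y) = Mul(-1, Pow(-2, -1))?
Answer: -14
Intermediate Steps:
Function('x')(a, y) = Rational(1, 2) (Function('x')(a, y) = Mul(-1, Rational(-1, 2)) = Rational(1, 2))
Function('M')(Q, c) = Mul(c, Pow(Add(Q, c), -1))
J = -10
Add(J, Mul(Function('z')(-3), Function('M')(Function('x')(-2, 4), -2))) = Add(-10, Mul(Mul(-3, Add(4, -3)), Mul(-2, Pow(Add(Rational(1, 2), -2), -1)))) = Add(-10, Mul(Mul(-3, 1), Mul(-2, Pow(Rational(-3, 2), -1)))) = Add(-10, Mul(-3, Mul(-2, Rational(-2, 3)))) = Add(-10, Mul(-3, Rational(4, 3))) = Add(-10, -4) = -14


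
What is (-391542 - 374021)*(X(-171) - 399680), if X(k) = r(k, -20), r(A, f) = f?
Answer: 305995531100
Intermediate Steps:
X(k) = -20
(-391542 - 374021)*(X(-171) - 399680) = (-391542 - 374021)*(-20 - 399680) = -765563*(-399700) = 305995531100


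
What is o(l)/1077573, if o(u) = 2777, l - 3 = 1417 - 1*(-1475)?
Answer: 2777/1077573 ≈ 0.0025771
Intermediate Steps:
l = 2895 (l = 3 + (1417 - 1*(-1475)) = 3 + (1417 + 1475) = 3 + 2892 = 2895)
o(l)/1077573 = 2777/1077573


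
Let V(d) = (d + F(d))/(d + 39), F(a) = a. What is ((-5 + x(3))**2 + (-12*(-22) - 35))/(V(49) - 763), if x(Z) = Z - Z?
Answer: -11176/33523 ≈ -0.33338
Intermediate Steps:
x(Z) = 0
V(d) = 2*d/(39 + d) (V(d) = (d + d)/(d + 39) = (2*d)/(39 + d) = 2*d/(39 + d))
((-5 + x(3))**2 + (-12*(-22) - 35))/(V(49) - 763) = ((-5 + 0)**2 + (-12*(-22) - 35))/(2*49/(39 + 49) - 763) = ((-5)**2 + (264 - 35))/(2*49/88 - 763) = (25 + 229)/(2*49*(1/88) - 763) = 254/(49/44 - 763) = 254/(-33523/44) = 254*(-44/33523) = -11176/33523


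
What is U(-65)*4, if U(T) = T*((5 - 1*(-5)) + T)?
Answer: 14300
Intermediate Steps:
U(T) = T*(10 + T) (U(T) = T*((5 + 5) + T) = T*(10 + T))
U(-65)*4 = -65*(10 - 65)*4 = -65*(-55)*4 = 3575*4 = 14300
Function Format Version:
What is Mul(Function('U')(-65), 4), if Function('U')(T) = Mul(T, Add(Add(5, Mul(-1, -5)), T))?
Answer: 14300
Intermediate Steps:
Function('U')(T) = Mul(T, Add(10, T)) (Function('U')(T) = Mul(T, Add(Add(5, 5), T)) = Mul(T, Add(10, T)))
Mul(Function('U')(-65), 4) = Mul(Mul(-65, Add(10, -65)), 4) = Mul(Mul(-65, -55), 4) = Mul(3575, 4) = 14300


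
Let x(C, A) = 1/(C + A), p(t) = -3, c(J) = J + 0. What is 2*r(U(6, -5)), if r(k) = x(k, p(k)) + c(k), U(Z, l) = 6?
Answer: 38/3 ≈ 12.667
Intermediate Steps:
c(J) = J
x(C, A) = 1/(A + C)
r(k) = k + 1/(-3 + k) (r(k) = 1/(-3 + k) + k = k + 1/(-3 + k))
2*r(U(6, -5)) = 2*((1 + 6*(-3 + 6))/(-3 + 6)) = 2*((1 + 6*3)/3) = 2*((1 + 18)/3) = 2*((1/3)*19) = 2*(19/3) = 38/3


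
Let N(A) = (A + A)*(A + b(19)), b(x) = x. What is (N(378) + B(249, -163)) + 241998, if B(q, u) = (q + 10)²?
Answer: 609211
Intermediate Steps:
B(q, u) = (10 + q)²
N(A) = 2*A*(19 + A) (N(A) = (A + A)*(A + 19) = (2*A)*(19 + A) = 2*A*(19 + A))
(N(378) + B(249, -163)) + 241998 = (2*378*(19 + 378) + (10 + 249)²) + 241998 = (2*378*397 + 259²) + 241998 = (300132 + 67081) + 241998 = 367213 + 241998 = 609211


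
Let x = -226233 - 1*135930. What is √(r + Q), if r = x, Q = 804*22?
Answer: 15*I*√1531 ≈ 586.92*I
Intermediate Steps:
Q = 17688
x = -362163 (x = -226233 - 135930 = -362163)
r = -362163
√(r + Q) = √(-362163 + 17688) = √(-344475) = 15*I*√1531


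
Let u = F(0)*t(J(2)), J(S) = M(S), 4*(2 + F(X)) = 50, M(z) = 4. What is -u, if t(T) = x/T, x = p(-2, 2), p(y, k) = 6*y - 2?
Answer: 147/4 ≈ 36.750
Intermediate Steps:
p(y, k) = -2 + 6*y
x = -14 (x = -2 + 6*(-2) = -2 - 12 = -14)
F(X) = 21/2 (F(X) = -2 + (¼)*50 = -2 + 25/2 = 21/2)
J(S) = 4
t(T) = -14/T
u = -147/4 (u = 21*(-14/4)/2 = 21*(-14*¼)/2 = (21/2)*(-7/2) = -147/4 ≈ -36.750)
-u = -1*(-147/4) = 147/4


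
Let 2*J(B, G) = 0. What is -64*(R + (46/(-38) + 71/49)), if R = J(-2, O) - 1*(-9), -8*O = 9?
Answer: -550464/931 ≈ -591.26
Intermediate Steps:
O = -9/8 (O = -1/8*9 = -9/8 ≈ -1.1250)
J(B, G) = 0 (J(B, G) = (1/2)*0 = 0)
R = 9 (R = 0 - 1*(-9) = 0 + 9 = 9)
-64*(R + (46/(-38) + 71/49)) = -64*(9 + (46/(-38) + 71/49)) = -64*(9 + (46*(-1/38) + 71*(1/49))) = -64*(9 + (-23/19 + 71/49)) = -64*(9 + 222/931) = -64*8601/931 = -550464/931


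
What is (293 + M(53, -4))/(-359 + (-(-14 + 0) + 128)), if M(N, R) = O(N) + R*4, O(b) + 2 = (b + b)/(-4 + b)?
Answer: -13581/10633 ≈ -1.2773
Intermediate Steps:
O(b) = -2 + 2*b/(-4 + b) (O(b) = -2 + (b + b)/(-4 + b) = -2 + (2*b)/(-4 + b) = -2 + 2*b/(-4 + b))
M(N, R) = 4*R + 8/(-4 + N) (M(N, R) = 8/(-4 + N) + R*4 = 8/(-4 + N) + 4*R = 4*R + 8/(-4 + N))
(293 + M(53, -4))/(-359 + (-(-14 + 0) + 128)) = (293 + 4*(2 - 4*(-4 + 53))/(-4 + 53))/(-359 + (-(-14 + 0) + 128)) = (293 + 4*(2 - 4*49)/49)/(-359 + (-1*(-14) + 128)) = (293 + 4*(1/49)*(2 - 196))/(-359 + (14 + 128)) = (293 + 4*(1/49)*(-194))/(-359 + 142) = (293 - 776/49)/(-217) = (13581/49)*(-1/217) = -13581/10633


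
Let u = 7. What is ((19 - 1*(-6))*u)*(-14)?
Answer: -2450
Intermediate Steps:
((19 - 1*(-6))*u)*(-14) = ((19 - 1*(-6))*7)*(-14) = ((19 + 6)*7)*(-14) = (25*7)*(-14) = 175*(-14) = -2450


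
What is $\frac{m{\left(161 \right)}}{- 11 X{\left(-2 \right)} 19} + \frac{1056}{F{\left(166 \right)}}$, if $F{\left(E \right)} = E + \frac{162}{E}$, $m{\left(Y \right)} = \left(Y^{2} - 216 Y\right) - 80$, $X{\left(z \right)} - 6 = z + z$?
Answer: $\frac{160467029}{5793062} \approx 27.7$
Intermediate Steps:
$X{\left(z \right)} = 6 + 2 z$ ($X{\left(z \right)} = 6 + \left(z + z\right) = 6 + 2 z$)
$m{\left(Y \right)} = -80 + Y^{2} - 216 Y$
$\frac{m{\left(161 \right)}}{- 11 X{\left(-2 \right)} 19} + \frac{1056}{F{\left(166 \right)}} = \frac{-80 + 161^{2} - 34776}{- 11 \left(6 + 2 \left(-2\right)\right) 19} + \frac{1056}{166 + \frac{162}{166}} = \frac{-80 + 25921 - 34776}{- 11 \left(6 - 4\right) 19} + \frac{1056}{166 + 162 \cdot \frac{1}{166}} = - \frac{8935}{\left(-11\right) 2 \cdot 19} + \frac{1056}{166 + \frac{81}{83}} = - \frac{8935}{\left(-22\right) 19} + \frac{1056}{\frac{13859}{83}} = - \frac{8935}{-418} + 1056 \cdot \frac{83}{13859} = \left(-8935\right) \left(- \frac{1}{418}\right) + \frac{87648}{13859} = \frac{8935}{418} + \frac{87648}{13859} = \frac{160467029}{5793062}$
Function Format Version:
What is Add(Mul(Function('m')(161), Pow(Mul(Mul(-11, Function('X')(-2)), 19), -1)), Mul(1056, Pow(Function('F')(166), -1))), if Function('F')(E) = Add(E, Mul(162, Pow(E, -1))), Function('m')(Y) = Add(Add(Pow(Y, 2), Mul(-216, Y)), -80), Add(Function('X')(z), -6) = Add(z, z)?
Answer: Rational(160467029, 5793062) ≈ 27.700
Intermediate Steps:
Function('X')(z) = Add(6, Mul(2, z)) (Function('X')(z) = Add(6, Add(z, z)) = Add(6, Mul(2, z)))
Function('m')(Y) = Add(-80, Pow(Y, 2), Mul(-216, Y))
Add(Mul(Function('m')(161), Pow(Mul(Mul(-11, Function('X')(-2)), 19), -1)), Mul(1056, Pow(Function('F')(166), -1))) = Add(Mul(Add(-80, Pow(161, 2), Mul(-216, 161)), Pow(Mul(Mul(-11, Add(6, Mul(2, -2))), 19), -1)), Mul(1056, Pow(Add(166, Mul(162, Pow(166, -1))), -1))) = Add(Mul(Add(-80, 25921, -34776), Pow(Mul(Mul(-11, Add(6, -4)), 19), -1)), Mul(1056, Pow(Add(166, Mul(162, Rational(1, 166))), -1))) = Add(Mul(-8935, Pow(Mul(Mul(-11, 2), 19), -1)), Mul(1056, Pow(Add(166, Rational(81, 83)), -1))) = Add(Mul(-8935, Pow(Mul(-22, 19), -1)), Mul(1056, Pow(Rational(13859, 83), -1))) = Add(Mul(-8935, Pow(-418, -1)), Mul(1056, Rational(83, 13859))) = Add(Mul(-8935, Rational(-1, 418)), Rational(87648, 13859)) = Add(Rational(8935, 418), Rational(87648, 13859)) = Rational(160467029, 5793062)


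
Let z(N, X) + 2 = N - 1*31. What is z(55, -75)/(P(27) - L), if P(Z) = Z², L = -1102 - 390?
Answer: 22/2221 ≈ 0.0099054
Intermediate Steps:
L = -1492
z(N, X) = -33 + N (z(N, X) = -2 + (N - 1*31) = -2 + (N - 31) = -2 + (-31 + N) = -33 + N)
z(55, -75)/(P(27) - L) = (-33 + 55)/(27² - 1*(-1492)) = 22/(729 + 1492) = 22/2221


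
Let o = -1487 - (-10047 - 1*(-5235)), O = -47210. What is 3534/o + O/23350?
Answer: -78373/81725 ≈ -0.95898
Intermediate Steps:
o = 3325 (o = -1487 - (-10047 + 5235) = -1487 - 1*(-4812) = -1487 + 4812 = 3325)
3534/o + O/23350 = 3534/3325 - 47210/23350 = 3534*(1/3325) - 47210*1/23350 = 186/175 - 4721/2335 = -78373/81725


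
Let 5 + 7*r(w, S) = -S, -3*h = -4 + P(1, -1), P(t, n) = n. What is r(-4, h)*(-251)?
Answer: 5020/21 ≈ 239.05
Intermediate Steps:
h = 5/3 (h = -(-4 - 1)/3 = -⅓*(-5) = 5/3 ≈ 1.6667)
r(w, S) = -5/7 - S/7 (r(w, S) = -5/7 + (-S)/7 = -5/7 - S/7)
r(-4, h)*(-251) = (-5/7 - ⅐*5/3)*(-251) = (-5/7 - 5/21)*(-251) = -20/21*(-251) = 5020/21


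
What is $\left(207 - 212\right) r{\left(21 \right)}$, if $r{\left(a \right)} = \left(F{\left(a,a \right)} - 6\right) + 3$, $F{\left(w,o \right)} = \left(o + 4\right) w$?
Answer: $-2610$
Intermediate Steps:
$F{\left(w,o \right)} = w \left(4 + o\right)$ ($F{\left(w,o \right)} = \left(4 + o\right) w = w \left(4 + o\right)$)
$r{\left(a \right)} = -3 + a \left(4 + a\right)$ ($r{\left(a \right)} = \left(a \left(4 + a\right) - 6\right) + 3 = \left(-6 + a \left(4 + a\right)\right) + 3 = -3 + a \left(4 + a\right)$)
$\left(207 - 212\right) r{\left(21 \right)} = \left(207 - 212\right) \left(-3 + 21 \left(4 + 21\right)\right) = - 5 \left(-3 + 21 \cdot 25\right) = - 5 \left(-3 + 525\right) = \left(-5\right) 522 = -2610$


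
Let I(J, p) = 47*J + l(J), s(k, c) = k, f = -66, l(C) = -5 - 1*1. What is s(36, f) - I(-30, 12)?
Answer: 1452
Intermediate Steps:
l(C) = -6 (l(C) = -5 - 1 = -6)
I(J, p) = -6 + 47*J (I(J, p) = 47*J - 6 = -6 + 47*J)
s(36, f) - I(-30, 12) = 36 - (-6 + 47*(-30)) = 36 - (-6 - 1410) = 36 - 1*(-1416) = 36 + 1416 = 1452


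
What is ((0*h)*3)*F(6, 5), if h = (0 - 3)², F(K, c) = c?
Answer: 0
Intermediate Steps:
h = 9 (h = (-3)² = 9)
((0*h)*3)*F(6, 5) = ((0*9)*3)*5 = (0*3)*5 = 0*5 = 0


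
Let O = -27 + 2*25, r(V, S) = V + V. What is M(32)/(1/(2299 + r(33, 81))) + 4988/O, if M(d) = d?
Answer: 1745628/23 ≈ 75897.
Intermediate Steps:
r(V, S) = 2*V
O = 23 (O = -27 + 50 = 23)
M(32)/(1/(2299 + r(33, 81))) + 4988/O = 32/(1/(2299 + 2*33)) + 4988/23 = 32/(1/(2299 + 66)) + 4988*(1/23) = 32/(1/2365) + 4988/23 = 32*2365 + 4988/23 = 75680 + 4988/23 = 1745628/23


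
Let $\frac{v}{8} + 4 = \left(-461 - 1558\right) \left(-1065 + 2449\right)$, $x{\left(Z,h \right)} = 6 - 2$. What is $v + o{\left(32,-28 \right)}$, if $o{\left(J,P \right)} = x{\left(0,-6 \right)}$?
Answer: $-22354396$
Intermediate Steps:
$x{\left(Z,h \right)} = 4$ ($x{\left(Z,h \right)} = 6 - 2 = 4$)
$o{\left(J,P \right)} = 4$
$v = -22354400$ ($v = -32 + 8 \left(-461 - 1558\right) \left(-1065 + 2449\right) = -32 + 8 \left(\left(-2019\right) 1384\right) = -32 + 8 \left(-2794296\right) = -32 - 22354368 = -22354400$)
$v + o{\left(32,-28 \right)} = -22354400 + 4 = -22354396$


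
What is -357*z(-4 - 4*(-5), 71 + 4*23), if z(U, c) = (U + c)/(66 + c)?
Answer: -63903/229 ≈ -279.05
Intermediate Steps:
z(U, c) = (U + c)/(66 + c)
-357*z(-4 - 4*(-5), 71 + 4*23) = -357*((-4 - 4*(-5)) + (71 + 4*23))/(66 + (71 + 4*23)) = -357*((-4 + 20) + (71 + 92))/(66 + (71 + 92)) = -357*(16 + 163)/(66 + 163) = -357*179/229 = -63903/229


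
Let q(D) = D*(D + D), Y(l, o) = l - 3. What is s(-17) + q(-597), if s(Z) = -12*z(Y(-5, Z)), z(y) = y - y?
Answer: 712818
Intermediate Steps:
Y(l, o) = -3 + l
z(y) = 0
q(D) = 2*D**2 (q(D) = D*(2*D) = 2*D**2)
s(Z) = 0 (s(Z) = -12*0 = 0)
s(-17) + q(-597) = 0 + 2*(-597)**2 = 0 + 2*356409 = 0 + 712818 = 712818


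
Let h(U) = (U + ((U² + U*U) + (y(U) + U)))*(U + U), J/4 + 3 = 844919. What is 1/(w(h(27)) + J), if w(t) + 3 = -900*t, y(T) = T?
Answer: -1/71415739 ≈ -1.4003e-8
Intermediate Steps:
J = 3379664 (J = -12 + 4*844919 = -12 + 3379676 = 3379664)
h(U) = 2*U*(2*U² + 3*U) (h(U) = (U + ((U² + U*U) + (U + U)))*(U + U) = (U + ((U² + U²) + 2*U))*(2*U) = (U + (2*U² + 2*U))*(2*U) = (U + (2*U + 2*U²))*(2*U) = (2*U² + 3*U)*(2*U) = 2*U*(2*U² + 3*U))
w(t) = -3 - 900*t
1/(w(h(27)) + J) = 1/((-3 - 900*27²*(6 + 4*27)) + 3379664) = 1/((-3 - 656100*(6 + 108)) + 3379664) = 1/((-3 - 656100*114) + 3379664) = 1/((-3 - 900*83106) + 3379664) = 1/((-3 - 74795400) + 3379664) = 1/(-74795403 + 3379664) = 1/(-71415739) = -1/71415739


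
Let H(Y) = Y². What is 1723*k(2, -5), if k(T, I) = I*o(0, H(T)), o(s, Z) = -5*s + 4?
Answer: -34460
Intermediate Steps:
o(s, Z) = 4 - 5*s
k(T, I) = 4*I (k(T, I) = I*(4 - 5*0) = I*(4 + 0) = I*4 = 4*I)
1723*k(2, -5) = 1723*(4*(-5)) = 1723*(-20) = -34460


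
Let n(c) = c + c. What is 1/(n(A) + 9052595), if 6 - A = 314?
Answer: 1/9051979 ≈ 1.1047e-7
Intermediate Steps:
A = -308 (A = 6 - 1*314 = 6 - 314 = -308)
n(c) = 2*c
1/(n(A) + 9052595) = 1/(2*(-308) + 9052595) = 1/(-616 + 9052595) = 1/9051979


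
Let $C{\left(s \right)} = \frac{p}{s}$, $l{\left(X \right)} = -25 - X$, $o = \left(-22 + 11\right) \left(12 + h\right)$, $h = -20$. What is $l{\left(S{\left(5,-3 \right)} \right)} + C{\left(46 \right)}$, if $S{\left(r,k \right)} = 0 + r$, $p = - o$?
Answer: $- \frac{734}{23} \approx -31.913$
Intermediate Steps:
$o = 88$ ($o = \left(-22 + 11\right) \left(12 - 20\right) = \left(-11\right) \left(-8\right) = 88$)
$p = -88$ ($p = \left(-1\right) 88 = -88$)
$S{\left(r,k \right)} = r$
$C{\left(s \right)} = - \frac{88}{s}$
$l{\left(S{\left(5,-3 \right)} \right)} + C{\left(46 \right)} = \left(-25 - 5\right) - \frac{88}{46} = \left(-25 - 5\right) - \frac{44}{23} = -30 - \frac{44}{23} = - \frac{734}{23}$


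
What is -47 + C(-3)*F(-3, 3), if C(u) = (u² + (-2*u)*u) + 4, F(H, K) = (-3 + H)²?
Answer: -227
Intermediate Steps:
C(u) = 4 - u² (C(u) = (u² - 2*u²) + 4 = -u² + 4 = 4 - u²)
-47 + C(-3)*F(-3, 3) = -47 + (4 - 1*(-3)²)*(-3 - 3)² = -47 + (4 - 1*9)*(-6)² = -47 + (4 - 9)*36 = -47 - 5*36 = -47 - 180 = -227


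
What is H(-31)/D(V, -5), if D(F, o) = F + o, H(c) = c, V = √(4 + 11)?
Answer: 31/2 + 31*√15/10 ≈ 27.506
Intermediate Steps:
V = √15 ≈ 3.8730
H(-31)/D(V, -5) = -31/(√15 - 5) = -31/(-5 + √15)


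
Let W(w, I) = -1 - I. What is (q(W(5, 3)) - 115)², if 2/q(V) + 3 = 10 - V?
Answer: 1595169/121 ≈ 13183.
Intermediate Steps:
q(V) = 2/(7 - V) (q(V) = 2/(-3 + (10 - V)) = 2/(7 - V))
(q(W(5, 3)) - 115)² = (-2/(-7 + (-1 - 1*3)) - 115)² = (-2/(-7 + (-1 - 3)) - 115)² = (-2/(-7 - 4) - 115)² = (-2/(-11) - 115)² = (-2*(-1/11) - 115)² = (2/11 - 115)² = (-1263/11)² = 1595169/121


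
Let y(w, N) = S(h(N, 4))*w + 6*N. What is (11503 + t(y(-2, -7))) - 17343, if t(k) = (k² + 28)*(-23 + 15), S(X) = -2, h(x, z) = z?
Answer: -17616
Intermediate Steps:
y(w, N) = -2*w + 6*N
t(k) = -224 - 8*k² (t(k) = (28 + k²)*(-8) = -224 - 8*k²)
(11503 + t(y(-2, -7))) - 17343 = (11503 + (-224 - 8*(-2*(-2) + 6*(-7))²)) - 17343 = (11503 + (-224 - 8*(4 - 42)²)) - 17343 = (11503 + (-224 - 8*(-38)²)) - 17343 = (11503 + (-224 - 8*1444)) - 17343 = (11503 + (-224 - 11552)) - 17343 = (11503 - 11776) - 17343 = -273 - 17343 = -17616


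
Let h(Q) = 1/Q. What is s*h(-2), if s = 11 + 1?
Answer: -6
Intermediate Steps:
s = 12
s*h(-2) = 12/(-2) = 12*(-1/2) = -6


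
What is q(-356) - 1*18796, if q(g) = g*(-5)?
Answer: -17016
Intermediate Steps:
q(g) = -5*g
q(-356) - 1*18796 = -5*(-356) - 1*18796 = 1780 - 18796 = -17016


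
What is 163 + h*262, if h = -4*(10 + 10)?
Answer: -20797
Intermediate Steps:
h = -80 (h = -4*20 = -80)
163 + h*262 = 163 - 80*262 = 163 - 20960 = -20797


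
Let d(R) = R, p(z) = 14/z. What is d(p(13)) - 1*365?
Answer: -4731/13 ≈ -363.92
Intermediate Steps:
d(p(13)) - 1*365 = 14/13 - 1*365 = 14*(1/13) - 365 = 14/13 - 365 = -4731/13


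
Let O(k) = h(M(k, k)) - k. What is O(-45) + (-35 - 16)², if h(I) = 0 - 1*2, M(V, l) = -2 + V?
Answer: 2644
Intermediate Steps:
h(I) = -2 (h(I) = 0 - 2 = -2)
O(k) = -2 - k
O(-45) + (-35 - 16)² = (-2 - 1*(-45)) + (-35 - 16)² = (-2 + 45) + (-51)² = 43 + 2601 = 2644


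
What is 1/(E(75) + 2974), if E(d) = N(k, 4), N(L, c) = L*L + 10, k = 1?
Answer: 1/2985 ≈ 0.00033501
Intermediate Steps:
N(L, c) = 10 + L² (N(L, c) = L² + 10 = 10 + L²)
E(d) = 11 (E(d) = 10 + 1² = 10 + 1 = 11)
1/(E(75) + 2974) = 1/(11 + 2974) = 1/2985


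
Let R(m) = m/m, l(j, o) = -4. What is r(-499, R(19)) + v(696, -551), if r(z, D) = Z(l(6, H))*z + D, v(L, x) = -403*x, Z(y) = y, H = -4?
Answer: 224050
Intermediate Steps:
R(m) = 1
r(z, D) = D - 4*z (r(z, D) = -4*z + D = D - 4*z)
r(-499, R(19)) + v(696, -551) = (1 - 4*(-499)) - 403*(-551) = (1 + 1996) + 222053 = 1997 + 222053 = 224050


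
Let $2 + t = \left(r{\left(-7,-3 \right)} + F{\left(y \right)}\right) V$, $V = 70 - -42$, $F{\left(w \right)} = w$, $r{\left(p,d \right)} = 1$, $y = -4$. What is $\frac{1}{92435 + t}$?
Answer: $\frac{1}{92097} \approx 1.0858 \cdot 10^{-5}$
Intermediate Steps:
$V = 112$ ($V = 70 + 42 = 112$)
$t = -338$ ($t = -2 + \left(1 - 4\right) 112 = -2 - 336 = -338$)
$\frac{1}{92435 + t} = \frac{1}{92435 - 338} = \frac{1}{92097}$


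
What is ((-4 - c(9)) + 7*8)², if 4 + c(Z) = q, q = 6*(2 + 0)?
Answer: 1936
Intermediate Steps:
q = 12 (q = 6*2 = 12)
c(Z) = 8 (c(Z) = -4 + 12 = 8)
((-4 - c(9)) + 7*8)² = ((-4 - 1*8) + 7*8)² = ((-4 - 8) + 56)² = (-12 + 56)² = 44² = 1936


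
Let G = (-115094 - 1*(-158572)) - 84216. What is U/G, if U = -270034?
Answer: 135017/20369 ≈ 6.6286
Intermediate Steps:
G = -40738 (G = (-115094 + 158572) - 84216 = 43478 - 84216 = -40738)
U/G = -270034/(-40738) = -270034*(-1/40738) = 135017/20369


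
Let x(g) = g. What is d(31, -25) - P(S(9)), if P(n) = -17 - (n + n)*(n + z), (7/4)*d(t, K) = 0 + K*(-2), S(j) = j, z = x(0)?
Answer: 1453/7 ≈ 207.57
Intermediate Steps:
z = 0
d(t, K) = -8*K/7 (d(t, K) = 4*(0 + K*(-2))/7 = 4*(0 - 2*K)/7 = 4*(-2*K)/7 = -8*K/7)
P(n) = -17 - 2*n**2 (P(n) = -17 - (n + n)*(n + 0) = -17 - 2*n*n = -17 - 2*n**2)
d(31, -25) - P(S(9)) = -8/7*(-25) - (-17 - 2*9**2) = 200/7 - (-17 - 2*81) = 200/7 - (-17 - 162) = 200/7 - 1*(-179) = 200/7 + 179 = 1453/7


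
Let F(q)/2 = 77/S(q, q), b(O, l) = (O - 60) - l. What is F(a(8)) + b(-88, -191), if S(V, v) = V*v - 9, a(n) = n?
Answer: 229/5 ≈ 45.800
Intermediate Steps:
b(O, l) = -60 + O - l (b(O, l) = (-60 + O) - l = -60 + O - l)
S(V, v) = -9 + V*v
F(q) = 154/(-9 + q²) (F(q) = 2*(77/(-9 + q*q)) = 2*(77/(-9 + q²)) = 154/(-9 + q²))
F(a(8)) + b(-88, -191) = 154/(-9 + 8²) + (-60 - 88 - 1*(-191)) = 154/(-9 + 64) + (-60 - 88 + 191) = 154/55 + 43 = 154*(1/55) + 43 = 14/5 + 43 = 229/5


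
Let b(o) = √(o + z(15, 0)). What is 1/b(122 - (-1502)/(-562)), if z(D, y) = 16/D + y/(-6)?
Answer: √2138948115/507461 ≈ 0.091138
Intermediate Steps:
z(D, y) = 16/D - y/6 (z(D, y) = 16/D + y*(-⅙) = 16/D - y/6)
b(o) = √(16/15 + o) (b(o) = √(o + (16/15 - ⅙*0)) = √(o + (16*(1/15) + 0)) = √(o + (16/15 + 0)) = √(o + 16/15) = √(16/15 + o))
1/b(122 - (-1502)/(-562)) = 1/(√(240 + 225*(122 - (-1502)/(-562)))/15) = 1/(√(240 + 225*(122 - (-1502)*(-1)/562))/15) = 1/(√(240 + 225*(122 - 1*751/281))/15) = 1/(√(240 + 225*(122 - 751/281))/15) = 1/(√(240 + 225*(33531/281))/15) = 1/(√(240 + 7544475/281)/15) = 1/(√(7611915/281)/15) = 1/((√2138948115/281)/15) = 1/(√2138948115/4215) = √2138948115/507461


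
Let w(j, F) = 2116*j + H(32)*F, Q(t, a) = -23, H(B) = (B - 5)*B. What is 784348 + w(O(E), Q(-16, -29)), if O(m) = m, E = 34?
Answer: 836420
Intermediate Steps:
H(B) = B*(-5 + B) (H(B) = (-5 + B)*B = B*(-5 + B))
w(j, F) = 864*F + 2116*j (w(j, F) = 2116*j + (32*(-5 + 32))*F = 2116*j + (32*27)*F = 2116*j + 864*F = 864*F + 2116*j)
784348 + w(O(E), Q(-16, -29)) = 784348 + (864*(-23) + 2116*34) = 784348 + (-19872 + 71944) = 784348 + 52072 = 836420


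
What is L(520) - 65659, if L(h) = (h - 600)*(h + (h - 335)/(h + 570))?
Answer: -11692711/109 ≈ -1.0727e+5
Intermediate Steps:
L(h) = (-600 + h)*(h + (-335 + h)/(570 + h))
L(520) - 65659 = (201000 + 520³ - 342935*520 - 29*520²)/(570 + 520) - 65659 = (201000 + 140608000 - 178326200 - 29*270400)/1090 - 65659 = (201000 + 140608000 - 178326200 - 7841600)/1090 - 65659 = (1/1090)*(-45358800) - 65659 = -4535880/109 - 65659 = -11692711/109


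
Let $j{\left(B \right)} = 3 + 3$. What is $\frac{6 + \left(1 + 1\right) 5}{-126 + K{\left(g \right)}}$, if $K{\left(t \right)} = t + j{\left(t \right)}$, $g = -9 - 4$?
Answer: $- \frac{16}{133} \approx -0.1203$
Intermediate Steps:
$g = -13$ ($g = -9 - 4 = -13$)
$j{\left(B \right)} = 6$
$K{\left(t \right)} = 6 + t$ ($K{\left(t \right)} = t + 6 = 6 + t$)
$\frac{6 + \left(1 + 1\right) 5}{-126 + K{\left(g \right)}} = \frac{6 + \left(1 + 1\right) 5}{-126 + \left(6 - 13\right)} = \frac{6 + 2 \cdot 5}{-126 - 7} = \frac{6 + 10}{-133} = 16 \left(- \frac{1}{133}\right) = - \frac{16}{133}$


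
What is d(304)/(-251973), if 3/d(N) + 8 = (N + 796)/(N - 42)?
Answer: 131/41827518 ≈ 3.1319e-6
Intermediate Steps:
d(N) = 3/(-8 + (796 + N)/(-42 + N)) (d(N) = 3/(-8 + (N + 796)/(N - 42)) = 3/(-8 + (796 + N)/(-42 + N)))
d(304)/(-251973) = (3*(42 - 1*304)/(-1132 + 7*304))/(-251973) = (3*(42 - 304)/(-1132 + 2128))*(-1/251973) = (3*(-262)/996)*(-1/251973) = (3*(1/996)*(-262))*(-1/251973) = -131/166*(-1/251973) = 131/41827518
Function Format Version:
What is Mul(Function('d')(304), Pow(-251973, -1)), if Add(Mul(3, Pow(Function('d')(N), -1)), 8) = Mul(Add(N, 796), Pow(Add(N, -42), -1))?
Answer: Rational(131, 41827518) ≈ 3.1319e-6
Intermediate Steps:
Function('d')(N) = Mul(3, Pow(Add(-8, Mul(Pow(Add(-42, N), -1), Add(796, N))), -1)) (Function('d')(N) = Mul(3, Pow(Add(-8, Mul(Add(N, 796), Pow(Add(N, -42), -1))), -1)) = Mul(3, Pow(Add(-8, Mul(Add(796, N), Pow(Add(-42, N), -1))), -1)) = Mul(3, Pow(Add(-8, Mul(Pow(Add(-42, N), -1), Add(796, N))), -1)))
Mul(Function('d')(304), Pow(-251973, -1)) = Mul(Mul(3, Pow(Add(-1132, Mul(7, 304)), -1), Add(42, Mul(-1, 304))), Pow(-251973, -1)) = Mul(Mul(3, Pow(Add(-1132, 2128), -1), Add(42, -304)), Rational(-1, 251973)) = Mul(Mul(3, Pow(996, -1), -262), Rational(-1, 251973)) = Mul(Mul(3, Rational(1, 996), -262), Rational(-1, 251973)) = Mul(Rational(-131, 166), Rational(-1, 251973)) = Rational(131, 41827518)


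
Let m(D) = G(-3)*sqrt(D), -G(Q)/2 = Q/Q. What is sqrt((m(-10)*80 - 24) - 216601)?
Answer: sqrt(-216625 - 160*I*sqrt(10)) ≈ 0.5435 - 465.43*I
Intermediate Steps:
G(Q) = -2 (G(Q) = -2*Q/Q = -2*1 = -2)
m(D) = -2*sqrt(D)
sqrt((m(-10)*80 - 24) - 216601) = sqrt((-2*I*sqrt(10)*80 - 24) - 216601) = sqrt((-160*I*sqrt(10) - 24) - 216601) = sqrt((-24 - 160*I*sqrt(10)) - 216601) = sqrt(-216625 - 160*I*sqrt(10))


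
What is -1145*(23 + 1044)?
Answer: -1221715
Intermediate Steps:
-1145*(23 + 1044) = -1145*1067 = -1221715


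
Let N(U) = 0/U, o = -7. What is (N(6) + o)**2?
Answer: 49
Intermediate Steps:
N(U) = 0
(N(6) + o)**2 = (0 - 7)**2 = (-7)**2 = 49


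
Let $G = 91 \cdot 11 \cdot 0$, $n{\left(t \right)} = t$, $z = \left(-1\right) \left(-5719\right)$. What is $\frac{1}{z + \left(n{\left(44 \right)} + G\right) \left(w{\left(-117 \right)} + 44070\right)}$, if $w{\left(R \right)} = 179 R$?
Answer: $\frac{1}{1023307} \approx 9.7722 \cdot 10^{-7}$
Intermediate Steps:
$z = 5719$
$G = 0$ ($G = 91 \cdot 0 = 0$)
$\frac{1}{z + \left(n{\left(44 \right)} + G\right) \left(w{\left(-117 \right)} + 44070\right)} = \frac{1}{5719 + \left(44 + 0\right) \left(179 \left(-117\right) + 44070\right)} = \frac{1}{5719 + 44 \left(-20943 + 44070\right)} = \frac{1}{5719 + 44 \cdot 23127} = \frac{1}{5719 + 1017588} = \frac{1}{1023307}$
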